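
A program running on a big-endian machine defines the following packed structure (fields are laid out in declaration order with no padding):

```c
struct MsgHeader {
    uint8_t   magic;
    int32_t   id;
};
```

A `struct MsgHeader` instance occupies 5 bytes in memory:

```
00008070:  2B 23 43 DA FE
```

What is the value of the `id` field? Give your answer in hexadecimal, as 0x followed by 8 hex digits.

`id` follows `magic` (1 byte), so it starts at byte offset 1 and occupies 4 bytes.
Bytes at offsets 1..4: 23 43 DA FE.
In big-endian order the high byte comes first in memory.
The bytes are already most-significant first: 0x2343DAFE.

0x2343DAFE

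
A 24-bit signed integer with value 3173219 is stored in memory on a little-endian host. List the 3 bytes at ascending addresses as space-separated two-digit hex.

3173219 in hexadecimal, padded to 24 bits, is 0x306B63.
Split into bytes (most-significant first): 30 6B 63.
In little-endian order the low byte comes first in memory.
So at ascending addresses the bytes are 63 6B 30.

63 6B 30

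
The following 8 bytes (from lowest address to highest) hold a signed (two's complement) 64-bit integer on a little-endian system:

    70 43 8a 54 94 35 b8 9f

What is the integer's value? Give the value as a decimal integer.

Little-endian stores the least-significant byte at the lowest address.
Reassemble most-significant byte first: 9F B8 35 94 54 8A 43 70 → 0x9FB83594548A4370.
Top bit is set, so as a signed 64-bit value this is 0x9FB83594548A4370 − 2^64 = -6937736314774469776.

-6937736314774469776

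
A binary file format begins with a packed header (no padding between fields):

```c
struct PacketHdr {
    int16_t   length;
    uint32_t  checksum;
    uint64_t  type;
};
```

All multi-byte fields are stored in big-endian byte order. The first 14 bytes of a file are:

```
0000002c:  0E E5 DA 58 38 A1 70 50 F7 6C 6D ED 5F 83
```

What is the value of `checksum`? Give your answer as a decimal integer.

`checksum` follows `length` (2 bytes), so it starts at byte offset 2 and occupies 4 bytes.
Bytes at offsets 2..5: DA 58 38 A1.
Big-endian: lowest address holds the most-significant byte.
The bytes are already most-significant first: 0xDA5838A1.
0xDA5838A1 = 3663214753.

3663214753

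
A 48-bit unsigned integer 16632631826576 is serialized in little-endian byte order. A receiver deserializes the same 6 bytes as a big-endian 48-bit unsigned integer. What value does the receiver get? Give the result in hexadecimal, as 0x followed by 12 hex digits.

0x90981C96200F

16632631826576 in 48-bit hexadecimal is 0x0F20961C9890.
Stored little-endian, the bytes at ascending addresses are 90 98 1C 96 20 0F.
Read back as big-endian, the last byte is least significant, giving 0x90981C96200F.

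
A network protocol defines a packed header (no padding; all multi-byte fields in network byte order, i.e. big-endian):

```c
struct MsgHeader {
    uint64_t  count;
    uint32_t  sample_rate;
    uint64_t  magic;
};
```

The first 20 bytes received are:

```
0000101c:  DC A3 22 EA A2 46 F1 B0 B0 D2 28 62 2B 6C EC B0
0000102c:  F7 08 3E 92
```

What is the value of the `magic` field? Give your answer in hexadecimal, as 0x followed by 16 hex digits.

0x2B6CECB0F7083E92

`magic` follows `count` (8 B), `sample_rate` (4 B), so it starts at offset 8 + 4 = 12 and occupies 8 bytes.
Bytes at offsets 12..19: 2B 6C EC B0 F7 08 3E 92.
Big-endian: lowest address holds the most-significant byte.
The bytes are already most-significant first: 0x2B6CECB0F7083E92.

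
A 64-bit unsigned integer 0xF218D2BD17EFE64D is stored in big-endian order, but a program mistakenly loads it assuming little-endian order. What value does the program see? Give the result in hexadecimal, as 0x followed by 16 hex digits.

0x4DE6EF17BDD218F2

Stored big-endian, the bytes at ascending addresses are F2 18 D2 BD 17 EF E6 4D.
Read back as little-endian, the first byte is least significant, giving 0x4DE6EF17BDD218F2.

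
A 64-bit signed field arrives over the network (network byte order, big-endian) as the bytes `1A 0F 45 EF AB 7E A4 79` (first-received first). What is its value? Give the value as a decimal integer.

1877796465313490041

In big-endian order the high byte comes first in memory.
The bytes are already most-significant first: 0x1A0F45EFAB7EA479.
0x1A0F45EFAB7EA479 = 1877796465313490041.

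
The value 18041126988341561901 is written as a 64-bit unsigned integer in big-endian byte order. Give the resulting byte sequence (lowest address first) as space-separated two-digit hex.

18041126988341561901 in hexadecimal, padded to 64 bits, is 0xFA5EF568EFCFCA2D.
Split into bytes (most-significant first): FA 5E F5 68 EF CF CA 2D.
In big-endian order the high byte comes first in memory.
So the memory order matches the most-significant-first order: FA 5E F5 68 EF CF CA 2D.

FA 5E F5 68 EF CF CA 2D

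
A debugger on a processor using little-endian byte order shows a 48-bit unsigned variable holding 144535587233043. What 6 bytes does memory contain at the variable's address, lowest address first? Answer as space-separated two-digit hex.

13 9D 55 50 74 83

144535587233043 in hexadecimal, padded to 48 bits, is 0x837450559D13.
Split into bytes (most-significant first): 83 74 50 55 9D 13.
In little-endian order the low byte comes first in memory.
So at ascending addresses the bytes are 13 9D 55 50 74 83.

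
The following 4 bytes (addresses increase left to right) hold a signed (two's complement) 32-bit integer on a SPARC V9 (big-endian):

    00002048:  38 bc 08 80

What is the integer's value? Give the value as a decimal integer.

951847040

In big-endian order the high byte comes first in memory.
The bytes are already most-significant first: 0x38BC0880.
0x38BC0880 = 951847040.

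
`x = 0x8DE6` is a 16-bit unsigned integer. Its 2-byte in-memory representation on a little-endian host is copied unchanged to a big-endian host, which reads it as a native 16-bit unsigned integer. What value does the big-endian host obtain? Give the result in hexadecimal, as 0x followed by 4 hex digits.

Stored little-endian, the bytes at ascending addresses are E6 8D.
Read back as big-endian, the last byte is least significant, giving 0xE68D.

0xE68D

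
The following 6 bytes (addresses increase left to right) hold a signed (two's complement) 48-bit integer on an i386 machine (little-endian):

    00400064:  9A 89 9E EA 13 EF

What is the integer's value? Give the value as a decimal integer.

In little-endian order the low byte comes first in memory.
Reassemble most-significant byte first: EF 13 EA 9E 89 9A → 0xEF13EA9E899A.
Top bit is set, so as a signed 48-bit value this is 0xEF13EA9E899A − 2^48 = -18606157035110.

-18606157035110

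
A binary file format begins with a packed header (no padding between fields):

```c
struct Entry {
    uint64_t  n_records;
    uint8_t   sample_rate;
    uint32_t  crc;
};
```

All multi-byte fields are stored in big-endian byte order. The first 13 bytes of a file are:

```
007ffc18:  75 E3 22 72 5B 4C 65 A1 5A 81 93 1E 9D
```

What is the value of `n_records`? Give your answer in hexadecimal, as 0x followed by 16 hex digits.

0x75E322725B4C65A1

`n_records` is the first field, at byte offset 0, occupying 8 bytes.
Bytes at offsets 0..7: 75 E3 22 72 5B 4C 65 A1.
Big-endian: lowest address holds the most-significant byte.
The bytes are already most-significant first: 0x75E322725B4C65A1.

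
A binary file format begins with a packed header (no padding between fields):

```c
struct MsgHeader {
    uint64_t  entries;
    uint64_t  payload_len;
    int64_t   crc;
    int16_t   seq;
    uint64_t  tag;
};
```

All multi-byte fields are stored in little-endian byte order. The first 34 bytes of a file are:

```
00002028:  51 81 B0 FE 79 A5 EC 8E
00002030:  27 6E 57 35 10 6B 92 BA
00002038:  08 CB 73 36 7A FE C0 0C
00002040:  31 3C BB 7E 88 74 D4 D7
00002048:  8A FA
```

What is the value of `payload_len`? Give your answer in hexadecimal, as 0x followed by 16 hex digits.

0xBA926B1035576E27

`payload_len` follows `entries` (8 bytes), so it starts at byte offset 8 and occupies 8 bytes.
Bytes at offsets 8..15: 27 6E 57 35 10 6B 92 BA.
In little-endian order the low byte comes first in memory.
Reassemble most-significant byte first: BA 92 6B 10 35 57 6E 27 → 0xBA926B1035576E27.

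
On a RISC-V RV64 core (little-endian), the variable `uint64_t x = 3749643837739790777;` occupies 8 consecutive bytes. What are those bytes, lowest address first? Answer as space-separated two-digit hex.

3749643837739790777 in hexadecimal, padded to 64 bits, is 0x3409693436B671B9.
Split into bytes (most-significant first): 34 09 69 34 36 B6 71 B9.
Little-endian: lowest address holds the least-significant byte.
So at ascending addresses the bytes are B9 71 B6 36 34 69 09 34.

B9 71 B6 36 34 69 09 34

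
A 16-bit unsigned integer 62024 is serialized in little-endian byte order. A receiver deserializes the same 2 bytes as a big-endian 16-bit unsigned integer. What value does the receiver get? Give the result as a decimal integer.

62024 in 16-bit hexadecimal is 0xF248.
Stored little-endian, the bytes at ascending addresses are 48 F2.
Read back as big-endian, the last byte is least significant, giving 0x48F2.
0x48F2 = 18674.

18674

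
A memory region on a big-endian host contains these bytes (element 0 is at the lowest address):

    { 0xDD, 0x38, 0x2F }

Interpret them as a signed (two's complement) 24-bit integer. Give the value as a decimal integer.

-2279377

In big-endian order the high byte comes first in memory.
The bytes are already most-significant first: 0xDD382F.
Top bit is set, so as a signed 24-bit value this is 0xDD382F − 2^24 = -2279377.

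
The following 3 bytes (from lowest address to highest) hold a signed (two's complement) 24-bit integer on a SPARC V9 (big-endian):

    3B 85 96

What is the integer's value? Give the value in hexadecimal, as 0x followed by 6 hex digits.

0x3B8596

Big-endian stores the most-significant byte at the lowest address.
The bytes are already most-significant first: 0x3B8596.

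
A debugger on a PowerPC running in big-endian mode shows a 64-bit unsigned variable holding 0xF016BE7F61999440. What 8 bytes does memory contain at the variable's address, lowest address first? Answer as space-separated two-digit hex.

F0 16 BE 7F 61 99 94 40

Split into bytes (most-significant first): F0 16 BE 7F 61 99 94 40.
Big-endian stores the most-significant byte at the lowest address.
So the memory order matches the most-significant-first order: F0 16 BE 7F 61 99 94 40.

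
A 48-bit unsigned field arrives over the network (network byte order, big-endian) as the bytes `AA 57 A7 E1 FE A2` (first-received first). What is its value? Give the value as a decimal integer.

187293455482530

In big-endian order the high byte comes first in memory.
The bytes are already most-significant first: 0xAA57A7E1FEA2.
0xAA57A7E1FEA2 = 187293455482530.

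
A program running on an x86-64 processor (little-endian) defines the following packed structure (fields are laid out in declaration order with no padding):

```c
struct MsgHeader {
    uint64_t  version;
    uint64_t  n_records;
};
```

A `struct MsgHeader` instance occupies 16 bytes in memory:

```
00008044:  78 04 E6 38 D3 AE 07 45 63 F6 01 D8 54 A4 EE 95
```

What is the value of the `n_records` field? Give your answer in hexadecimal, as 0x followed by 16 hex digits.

0x95EEA454D801F663

`n_records` follows `version` (8 bytes), so it starts at byte offset 8 and occupies 8 bytes.
Bytes at offsets 8..15: 63 F6 01 D8 54 A4 EE 95.
Little-endian stores the least-significant byte at the lowest address.
Reassemble most-significant byte first: 95 EE A4 54 D8 01 F6 63 → 0x95EEA454D801F663.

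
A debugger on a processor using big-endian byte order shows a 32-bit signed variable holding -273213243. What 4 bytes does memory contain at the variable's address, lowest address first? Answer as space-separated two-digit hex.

EF B7 18 C5

Two's complement of -273213243 in 32 bits: 273213243 = 0x1048E73B; invert → 0xEFB718C4; add 1 → 0xEFB718C5.
Split into bytes (most-significant first): EF B7 18 C5.
Big-endian stores the most-significant byte at the lowest address.
So the memory order matches the most-significant-first order: EF B7 18 C5.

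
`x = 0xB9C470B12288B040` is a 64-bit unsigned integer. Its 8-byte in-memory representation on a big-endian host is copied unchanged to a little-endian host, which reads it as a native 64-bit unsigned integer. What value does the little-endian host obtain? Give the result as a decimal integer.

4661375296915686585

Stored big-endian, the bytes at ascending addresses are B9 C4 70 B1 22 88 B0 40.
Read back as little-endian, the first byte is least significant, giving 0x40B08822B170C4B9.
0x40B08822B170C4B9 = 4661375296915686585.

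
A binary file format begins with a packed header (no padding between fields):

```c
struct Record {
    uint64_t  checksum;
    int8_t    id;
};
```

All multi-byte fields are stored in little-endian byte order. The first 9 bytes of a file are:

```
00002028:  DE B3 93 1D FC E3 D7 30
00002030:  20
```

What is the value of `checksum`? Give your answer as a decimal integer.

3519532305780814814

`checksum` is the first field, at byte offset 0, occupying 8 bytes.
Bytes at offsets 0..7: DE B3 93 1D FC E3 D7 30.
In little-endian order the low byte comes first in memory.
Reassemble most-significant byte first: 30 D7 E3 FC 1D 93 B3 DE → 0x30D7E3FC1D93B3DE.
0x30D7E3FC1D93B3DE = 3519532305780814814.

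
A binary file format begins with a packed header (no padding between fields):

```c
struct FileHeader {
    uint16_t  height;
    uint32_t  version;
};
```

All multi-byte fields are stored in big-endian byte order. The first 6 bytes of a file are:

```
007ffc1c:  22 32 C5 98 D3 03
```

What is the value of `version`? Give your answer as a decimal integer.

3315127043

`version` follows `height` (2 bytes), so it starts at byte offset 2 and occupies 4 bytes.
Bytes at offsets 2..5: C5 98 D3 03.
Big-endian stores the most-significant byte at the lowest address.
The bytes are already most-significant first: 0xC598D303.
0xC598D303 = 3315127043.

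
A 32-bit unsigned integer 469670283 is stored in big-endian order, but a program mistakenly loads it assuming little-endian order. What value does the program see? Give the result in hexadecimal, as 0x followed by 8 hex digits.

0x8B99FE1B

469670283 in 32-bit hexadecimal is 0x1BFE998B.
Stored big-endian, the bytes at ascending addresses are 1B FE 99 8B.
Read back as little-endian, the first byte is least significant, giving 0x8B99FE1B.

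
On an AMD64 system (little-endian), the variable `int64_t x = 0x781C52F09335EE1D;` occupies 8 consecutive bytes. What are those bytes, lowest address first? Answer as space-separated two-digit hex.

1D EE 35 93 F0 52 1C 78

Split into bytes (most-significant first): 78 1C 52 F0 93 35 EE 1D.
In little-endian order the low byte comes first in memory.
So at ascending addresses the bytes are 1D EE 35 93 F0 52 1C 78.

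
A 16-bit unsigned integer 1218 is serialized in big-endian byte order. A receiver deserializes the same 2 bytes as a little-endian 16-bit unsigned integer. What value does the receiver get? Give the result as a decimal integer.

1218 in 16-bit hexadecimal is 0x04C2.
Stored big-endian, the bytes at ascending addresses are 04 C2.
Read back as little-endian, the first byte is least significant, giving 0xC204.
0xC204 = 49668.

49668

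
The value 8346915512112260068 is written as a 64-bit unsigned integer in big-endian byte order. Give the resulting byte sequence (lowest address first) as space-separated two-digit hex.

73 D6 33 6F 35 A6 23 E4

8346915512112260068 in hexadecimal, padded to 64 bits, is 0x73D6336F35A623E4.
Split into bytes (most-significant first): 73 D6 33 6F 35 A6 23 E4.
Big-endian stores the most-significant byte at the lowest address.
So the memory order matches the most-significant-first order: 73 D6 33 6F 35 A6 23 E4.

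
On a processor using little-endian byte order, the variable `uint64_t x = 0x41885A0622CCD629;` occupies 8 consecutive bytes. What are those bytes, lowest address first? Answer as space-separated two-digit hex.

29 D6 CC 22 06 5A 88 41

Split into bytes (most-significant first): 41 88 5A 06 22 CC D6 29.
Little-endian: lowest address holds the least-significant byte.
So at ascending addresses the bytes are 29 D6 CC 22 06 5A 88 41.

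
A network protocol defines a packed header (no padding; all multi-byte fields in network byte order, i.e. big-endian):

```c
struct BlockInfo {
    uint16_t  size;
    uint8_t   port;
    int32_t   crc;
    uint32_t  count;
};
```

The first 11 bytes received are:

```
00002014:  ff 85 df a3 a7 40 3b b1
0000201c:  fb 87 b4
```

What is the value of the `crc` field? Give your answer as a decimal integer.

-1549320133

`crc` follows `size` (2 B), `port` (1 B), so it starts at offset 2 + 1 = 3 and occupies 4 bytes.
Bytes at offsets 3..6: A3 A7 40 3B.
Big-endian stores the most-significant byte at the lowest address.
The bytes are already most-significant first: 0xA3A7403B.
Top bit is set, so as a signed 32-bit value this is 0xA3A7403B − 2^32 = -1549320133.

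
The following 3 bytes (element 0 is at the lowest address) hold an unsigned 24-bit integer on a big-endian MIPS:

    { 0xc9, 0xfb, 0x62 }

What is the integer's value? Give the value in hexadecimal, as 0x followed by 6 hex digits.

0xC9FB62

In big-endian order the high byte comes first in memory.
The bytes are already most-significant first: 0xC9FB62.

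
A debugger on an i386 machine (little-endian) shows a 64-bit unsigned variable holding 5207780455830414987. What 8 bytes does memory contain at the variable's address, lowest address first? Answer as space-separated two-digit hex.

8B 66 FE 89 BB C0 45 48

5207780455830414987 in hexadecimal, padded to 64 bits, is 0x4845C0BB89FE668B.
Split into bytes (most-significant first): 48 45 C0 BB 89 FE 66 8B.
Little-endian stores the least-significant byte at the lowest address.
So at ascending addresses the bytes are 8B 66 FE 89 BB C0 45 48.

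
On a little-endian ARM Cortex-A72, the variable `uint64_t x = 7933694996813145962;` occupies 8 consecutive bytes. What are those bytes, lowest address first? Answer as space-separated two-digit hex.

7933694996813145962 in hexadecimal, padded to 64 bits, is 0x6E1A2590A957676A.
Split into bytes (most-significant first): 6E 1A 25 90 A9 57 67 6A.
Little-endian stores the least-significant byte at the lowest address.
So at ascending addresses the bytes are 6A 67 57 A9 90 25 1A 6E.

6A 67 57 A9 90 25 1A 6E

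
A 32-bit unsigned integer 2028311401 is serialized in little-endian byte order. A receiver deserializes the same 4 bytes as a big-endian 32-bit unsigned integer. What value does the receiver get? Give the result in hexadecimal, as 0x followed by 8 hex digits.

0x6993E578

2028311401 in 32-bit hexadecimal is 0x78E59369.
Stored little-endian, the bytes at ascending addresses are 69 93 E5 78.
Read back as big-endian, the last byte is least significant, giving 0x6993E578.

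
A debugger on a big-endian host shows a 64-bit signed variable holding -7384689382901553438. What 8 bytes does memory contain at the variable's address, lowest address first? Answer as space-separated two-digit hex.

99 84 50 21 CB 8D E6 E2

Two's complement of -7384689382901553438 in 64 bits: 7384689382901553438 = 0x667BAFDE3472191E; invert → 0x99845021CB8DE6E1; add 1 → 0x99845021CB8DE6E2.
Split into bytes (most-significant first): 99 84 50 21 CB 8D E6 E2.
In big-endian order the high byte comes first in memory.
So the memory order matches the most-significant-first order: 99 84 50 21 CB 8D E6 E2.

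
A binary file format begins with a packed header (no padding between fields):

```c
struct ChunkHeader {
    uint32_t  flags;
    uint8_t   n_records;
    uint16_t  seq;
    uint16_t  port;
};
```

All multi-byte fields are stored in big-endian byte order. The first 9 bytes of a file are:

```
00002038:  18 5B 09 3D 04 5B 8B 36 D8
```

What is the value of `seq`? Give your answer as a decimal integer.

23435

`seq` follows `flags` (4 B), `n_records` (1 B), so it starts at offset 4 + 1 = 5 and occupies 2 bytes.
Bytes at offsets 5..6: 5B 8B.
In big-endian order the high byte comes first in memory.
The bytes are already most-significant first: 0x5B8B.
0x5B8B = 23435.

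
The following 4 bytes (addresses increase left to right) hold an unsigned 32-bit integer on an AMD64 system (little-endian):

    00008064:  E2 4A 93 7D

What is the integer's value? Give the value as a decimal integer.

2106804962

Little-endian stores the least-significant byte at the lowest address.
Reassemble most-significant byte first: 7D 93 4A E2 → 0x7D934AE2.
0x7D934AE2 = 2106804962.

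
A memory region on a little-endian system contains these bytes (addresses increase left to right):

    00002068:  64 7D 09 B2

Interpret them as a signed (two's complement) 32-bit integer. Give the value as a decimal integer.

-1308000924

Little-endian stores the least-significant byte at the lowest address.
Reassemble most-significant byte first: B2 09 7D 64 → 0xB2097D64.
Top bit is set, so as a signed 32-bit value this is 0xB2097D64 − 2^32 = -1308000924.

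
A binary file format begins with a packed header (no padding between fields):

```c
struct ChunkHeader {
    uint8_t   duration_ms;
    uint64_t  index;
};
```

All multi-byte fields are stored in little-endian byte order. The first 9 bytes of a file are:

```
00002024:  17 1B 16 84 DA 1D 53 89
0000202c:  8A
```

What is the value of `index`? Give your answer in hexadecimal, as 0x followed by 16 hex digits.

`index` follows `duration_ms` (1 byte), so it starts at byte offset 1 and occupies 8 bytes.
Bytes at offsets 1..8: 1B 16 84 DA 1D 53 89 8A.
In little-endian order the low byte comes first in memory.
Reassemble most-significant byte first: 8A 89 53 1D DA 84 16 1B → 0x8A89531DDA84161B.

0x8A89531DDA84161B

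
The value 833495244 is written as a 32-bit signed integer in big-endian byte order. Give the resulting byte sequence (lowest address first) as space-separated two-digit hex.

31 AE 20 CC

833495244 in hexadecimal, padded to 32 bits, is 0x31AE20CC.
Split into bytes (most-significant first): 31 AE 20 CC.
In big-endian order the high byte comes first in memory.
So the memory order matches the most-significant-first order: 31 AE 20 CC.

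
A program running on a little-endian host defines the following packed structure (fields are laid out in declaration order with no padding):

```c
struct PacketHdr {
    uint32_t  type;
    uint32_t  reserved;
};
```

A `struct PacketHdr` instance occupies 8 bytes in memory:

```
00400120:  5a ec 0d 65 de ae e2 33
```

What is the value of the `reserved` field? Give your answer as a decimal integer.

`reserved` follows `type` (4 bytes), so it starts at byte offset 4 and occupies 4 bytes.
Bytes at offsets 4..7: DE AE E2 33.
Little-endian stores the least-significant byte at the lowest address.
Reassemble most-significant byte first: 33 E2 AE DE → 0x33E2AEDE.
0x33E2AEDE = 870493918.

870493918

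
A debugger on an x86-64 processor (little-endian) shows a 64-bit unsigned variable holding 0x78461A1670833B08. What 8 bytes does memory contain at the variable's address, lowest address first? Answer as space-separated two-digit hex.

08 3B 83 70 16 1A 46 78

Split into bytes (most-significant first): 78 46 1A 16 70 83 3B 08.
Little-endian: lowest address holds the least-significant byte.
So at ascending addresses the bytes are 08 3B 83 70 16 1A 46 78.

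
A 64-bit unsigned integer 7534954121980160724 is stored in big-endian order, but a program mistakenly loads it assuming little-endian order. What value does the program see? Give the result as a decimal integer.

7534954121980160724 in 64-bit hexadecimal is 0x689188DA1F7E2AD4.
Stored big-endian, the bytes at ascending addresses are 68 91 88 DA 1F 7E 2A D4.
Read back as little-endian, the first byte is least significant, giving 0xD42A7E1FDA889168.
0xD42A7E1FDA889168 = 15288170560338039144.

15288170560338039144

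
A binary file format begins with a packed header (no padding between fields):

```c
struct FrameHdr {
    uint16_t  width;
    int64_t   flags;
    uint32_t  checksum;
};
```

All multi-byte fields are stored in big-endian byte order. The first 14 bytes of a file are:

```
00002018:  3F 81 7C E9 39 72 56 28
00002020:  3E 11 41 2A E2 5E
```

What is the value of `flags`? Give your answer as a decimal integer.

9000788493511179793

`flags` follows `width` (2 bytes), so it starts at byte offset 2 and occupies 8 bytes.
Bytes at offsets 2..9: 7C E9 39 72 56 28 3E 11.
Big-endian: lowest address holds the most-significant byte.
The bytes are already most-significant first: 0x7CE9397256283E11.
0x7CE9397256283E11 = 9000788493511179793.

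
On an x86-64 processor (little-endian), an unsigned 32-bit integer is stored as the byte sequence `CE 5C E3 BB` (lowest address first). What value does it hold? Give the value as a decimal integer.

In little-endian order the low byte comes first in memory.
Reassemble most-significant byte first: BB E3 5C CE → 0xBBE35CCE.
0xBBE35CCE = 3152239822.

3152239822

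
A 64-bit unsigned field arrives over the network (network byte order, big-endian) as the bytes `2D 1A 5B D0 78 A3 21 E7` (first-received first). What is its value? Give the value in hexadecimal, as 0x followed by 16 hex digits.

Big-endian: lowest address holds the most-significant byte.
The bytes are already most-significant first: 0x2D1A5BD078A321E7.

0x2D1A5BD078A321E7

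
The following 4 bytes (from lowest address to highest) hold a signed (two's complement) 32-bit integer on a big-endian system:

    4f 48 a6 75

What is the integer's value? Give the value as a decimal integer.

Big-endian: lowest address holds the most-significant byte.
The bytes are already most-significant first: 0x4F48A675.
0x4F48A675 = 1330161269.

1330161269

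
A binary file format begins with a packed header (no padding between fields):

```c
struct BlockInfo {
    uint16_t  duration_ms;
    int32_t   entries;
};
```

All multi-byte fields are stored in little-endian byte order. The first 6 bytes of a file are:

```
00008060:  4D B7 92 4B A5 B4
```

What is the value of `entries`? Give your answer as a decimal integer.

`entries` follows `duration_ms` (2 bytes), so it starts at byte offset 2 and occupies 4 bytes.
Bytes at offsets 2..5: 92 4B A5 B4.
Little-endian: lowest address holds the least-significant byte.
Reassemble most-significant byte first: B4 A5 4B 92 → 0xB4A54B92.
Top bit is set, so as a signed 32-bit value this is 0xB4A54B92 − 2^32 = -1264235630.

-1264235630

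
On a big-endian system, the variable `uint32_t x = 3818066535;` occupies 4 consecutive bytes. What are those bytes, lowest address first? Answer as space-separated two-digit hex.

E3 93 12 67

3818066535 in hexadecimal, padded to 32 bits, is 0xE3931267.
Split into bytes (most-significant first): E3 93 12 67.
Big-endian stores the most-significant byte at the lowest address.
So the memory order matches the most-significant-first order: E3 93 12 67.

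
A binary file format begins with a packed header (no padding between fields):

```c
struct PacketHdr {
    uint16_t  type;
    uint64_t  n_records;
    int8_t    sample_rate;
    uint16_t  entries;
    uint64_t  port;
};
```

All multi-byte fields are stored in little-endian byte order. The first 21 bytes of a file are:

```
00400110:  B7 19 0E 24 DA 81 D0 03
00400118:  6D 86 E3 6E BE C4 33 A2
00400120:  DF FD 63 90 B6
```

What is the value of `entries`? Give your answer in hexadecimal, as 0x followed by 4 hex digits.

0xBE6E

`entries` follows `type` (2 B), `n_records` (8 B), `sample_rate` (1 B), so it starts at offset 2 + 8 + 1 = 11 and occupies 2 bytes.
Bytes at offsets 11..12: 6E BE.
In little-endian order the low byte comes first in memory.
Reassemble most-significant byte first: BE 6E → 0xBE6E.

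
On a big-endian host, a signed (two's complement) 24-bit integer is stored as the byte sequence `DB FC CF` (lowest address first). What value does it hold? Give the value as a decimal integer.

-2360113

Big-endian stores the most-significant byte at the lowest address.
The bytes are already most-significant first: 0xDBFCCF.
Top bit is set, so as a signed 24-bit value this is 0xDBFCCF − 2^24 = -2360113.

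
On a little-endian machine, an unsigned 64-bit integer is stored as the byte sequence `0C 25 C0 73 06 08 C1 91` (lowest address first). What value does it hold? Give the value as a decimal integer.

10502684629809505548

Little-endian: lowest address holds the least-significant byte.
Reassemble most-significant byte first: 91 C1 08 06 73 C0 25 0C → 0x91C1080673C0250C.
0x91C1080673C0250C = 10502684629809505548.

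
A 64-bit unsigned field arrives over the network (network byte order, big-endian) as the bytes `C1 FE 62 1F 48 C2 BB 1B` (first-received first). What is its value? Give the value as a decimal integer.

13978718179908827931

In big-endian order the high byte comes first in memory.
The bytes are already most-significant first: 0xC1FE621F48C2BB1B.
0xC1FE621F48C2BB1B = 13978718179908827931.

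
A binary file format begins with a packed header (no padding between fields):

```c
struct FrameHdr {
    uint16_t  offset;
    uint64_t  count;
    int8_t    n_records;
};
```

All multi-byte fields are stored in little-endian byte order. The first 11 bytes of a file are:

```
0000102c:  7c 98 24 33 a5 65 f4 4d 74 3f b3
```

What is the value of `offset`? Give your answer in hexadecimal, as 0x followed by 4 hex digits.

`offset` is the first field, at byte offset 0, occupying 2 bytes.
Bytes at offsets 0..1: 7C 98.
Little-endian: lowest address holds the least-significant byte.
Reassemble most-significant byte first: 98 7C → 0x987C.

0x987C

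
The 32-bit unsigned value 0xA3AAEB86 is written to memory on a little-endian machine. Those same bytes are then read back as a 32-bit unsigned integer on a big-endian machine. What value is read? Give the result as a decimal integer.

2263591587

Stored little-endian, the bytes at ascending addresses are 86 EB AA A3.
Read back as big-endian, the last byte is least significant, giving 0x86EBAAA3.
0x86EBAAA3 = 2263591587.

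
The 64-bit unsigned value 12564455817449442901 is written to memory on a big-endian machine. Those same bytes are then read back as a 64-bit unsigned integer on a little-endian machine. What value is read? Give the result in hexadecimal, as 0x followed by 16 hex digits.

0x550E2A23FFE95DAE

12564455817449442901 in 64-bit hexadecimal is 0xAE5DE9FF232A0E55.
Stored big-endian, the bytes at ascending addresses are AE 5D E9 FF 23 2A 0E 55.
Read back as little-endian, the first byte is least significant, giving 0x550E2A23FFE95DAE.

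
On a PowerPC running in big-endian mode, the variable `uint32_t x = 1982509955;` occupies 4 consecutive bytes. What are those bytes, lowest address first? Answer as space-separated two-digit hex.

1982509955 in hexadecimal, padded to 32 bits, is 0x762AB383.
Split into bytes (most-significant first): 76 2A B3 83.
Big-endian stores the most-significant byte at the lowest address.
So the memory order matches the most-significant-first order: 76 2A B3 83.

76 2A B3 83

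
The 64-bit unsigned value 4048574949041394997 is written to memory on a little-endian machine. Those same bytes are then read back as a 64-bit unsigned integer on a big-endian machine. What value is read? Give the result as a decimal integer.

4048574949041394997 in 64-bit hexadecimal is 0x382F6D7744285535.
Stored little-endian, the bytes at ascending addresses are 35 55 28 44 77 6D 2F 38.
Read back as big-endian, the last byte is least significant, giving 0x35552844776D2F38.
0x35552844776D2F38 = 3843022131557117752.

3843022131557117752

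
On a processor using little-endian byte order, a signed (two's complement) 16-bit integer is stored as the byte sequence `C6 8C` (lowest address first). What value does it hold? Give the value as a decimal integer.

-29498

In little-endian order the low byte comes first in memory.
Reassemble most-significant byte first: 8C C6 → 0x8CC6.
Top bit is set, so as a signed 16-bit value this is 0x8CC6 − 2^16 = -29498.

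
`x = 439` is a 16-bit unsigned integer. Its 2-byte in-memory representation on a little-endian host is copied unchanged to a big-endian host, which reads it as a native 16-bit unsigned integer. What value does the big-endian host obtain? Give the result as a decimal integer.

46849

439 in 16-bit hexadecimal is 0x01B7.
Stored little-endian, the bytes at ascending addresses are B7 01.
Read back as big-endian, the last byte is least significant, giving 0xB701.
0xB701 = 46849.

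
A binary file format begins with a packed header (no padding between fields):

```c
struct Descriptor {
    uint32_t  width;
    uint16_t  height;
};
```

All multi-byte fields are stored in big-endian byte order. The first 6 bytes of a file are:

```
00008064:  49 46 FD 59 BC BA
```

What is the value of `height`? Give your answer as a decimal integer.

`height` follows `width` (4 bytes), so it starts at byte offset 4 and occupies 2 bytes.
Bytes at offsets 4..5: BC BA.
In big-endian order the high byte comes first in memory.
The bytes are already most-significant first: 0xBCBA.
0xBCBA = 48314.

48314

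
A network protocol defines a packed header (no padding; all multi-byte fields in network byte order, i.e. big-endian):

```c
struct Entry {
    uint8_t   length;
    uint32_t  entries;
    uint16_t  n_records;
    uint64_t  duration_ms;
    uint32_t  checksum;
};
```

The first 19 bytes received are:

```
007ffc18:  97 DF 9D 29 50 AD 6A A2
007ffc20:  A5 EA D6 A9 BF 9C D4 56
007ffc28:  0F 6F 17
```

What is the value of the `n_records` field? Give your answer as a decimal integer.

`n_records` follows `length` (1 B), `entries` (4 B), so it starts at offset 1 + 4 = 5 and occupies 2 bytes.
Bytes at offsets 5..6: AD 6A.
Big-endian: lowest address holds the most-significant byte.
The bytes are already most-significant first: 0xAD6A.
0xAD6A = 44394.

44394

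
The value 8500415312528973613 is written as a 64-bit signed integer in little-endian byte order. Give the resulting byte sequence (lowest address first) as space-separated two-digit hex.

2D 9F 94 8A B0 8A F7 75

8500415312528973613 in hexadecimal, padded to 64 bits, is 0x75F78AB08A949F2D.
Split into bytes (most-significant first): 75 F7 8A B0 8A 94 9F 2D.
Little-endian: lowest address holds the least-significant byte.
So at ascending addresses the bytes are 2D 9F 94 8A B0 8A F7 75.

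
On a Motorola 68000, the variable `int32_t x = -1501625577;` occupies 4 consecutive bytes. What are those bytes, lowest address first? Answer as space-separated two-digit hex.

Two's complement of -1501625577 in 32 bits: 1501625577 = 0x5980FCE9; invert → 0xA67F0316; add 1 → 0xA67F0317.
Split into bytes (most-significant first): A6 7F 03 17.
Big-endian: lowest address holds the most-significant byte.
So the memory order matches the most-significant-first order: A6 7F 03 17.

A6 7F 03 17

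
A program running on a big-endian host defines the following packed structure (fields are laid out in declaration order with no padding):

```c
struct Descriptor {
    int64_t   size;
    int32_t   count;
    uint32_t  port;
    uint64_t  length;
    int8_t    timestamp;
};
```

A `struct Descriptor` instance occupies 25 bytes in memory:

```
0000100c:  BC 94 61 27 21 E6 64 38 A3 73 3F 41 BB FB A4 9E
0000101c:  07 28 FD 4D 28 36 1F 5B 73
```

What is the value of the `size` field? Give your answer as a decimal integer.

-4858151277325556680

`size` is the first field, at byte offset 0, occupying 8 bytes.
Bytes at offsets 0..7: BC 94 61 27 21 E6 64 38.
Big-endian stores the most-significant byte at the lowest address.
The bytes are already most-significant first: 0xBC94612721E66438.
Top bit is set, so as a signed 64-bit value this is 0xBC94612721E66438 − 2^64 = -4858151277325556680.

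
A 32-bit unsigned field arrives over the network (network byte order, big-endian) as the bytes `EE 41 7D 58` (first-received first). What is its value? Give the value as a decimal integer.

3997269336

Big-endian: lowest address holds the most-significant byte.
The bytes are already most-significant first: 0xEE417D58.
0xEE417D58 = 3997269336.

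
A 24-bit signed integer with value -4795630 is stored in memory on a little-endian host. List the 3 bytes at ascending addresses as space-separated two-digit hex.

Two's complement of -4795630 in 24 bits: 4795630 = 0x492CEE; invert → 0xB6D311; add 1 → 0xB6D312.
Split into bytes (most-significant first): B6 D3 12.
Little-endian stores the least-significant byte at the lowest address.
So at ascending addresses the bytes are 12 D3 B6.

12 D3 B6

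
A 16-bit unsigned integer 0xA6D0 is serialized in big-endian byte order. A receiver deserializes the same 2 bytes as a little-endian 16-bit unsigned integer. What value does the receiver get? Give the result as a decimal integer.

Stored big-endian, the bytes at ascending addresses are A6 D0.
Read back as little-endian, the first byte is least significant, giving 0xD0A6.
0xD0A6 = 53414.

53414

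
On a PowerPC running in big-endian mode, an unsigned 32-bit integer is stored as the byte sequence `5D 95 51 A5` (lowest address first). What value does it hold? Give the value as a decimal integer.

1570066853

Big-endian: lowest address holds the most-significant byte.
The bytes are already most-significant first: 0x5D9551A5.
0x5D9551A5 = 1570066853.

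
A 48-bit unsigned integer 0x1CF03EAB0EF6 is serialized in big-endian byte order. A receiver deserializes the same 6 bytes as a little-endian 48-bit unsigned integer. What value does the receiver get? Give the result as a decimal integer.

Stored big-endian, the bytes at ascending addresses are 1C F0 3E AB 0E F6.
Read back as little-endian, the first byte is least significant, giving 0xF60EAB3EF01C.
0xF60EAB3EF01C = 270542863003676.

270542863003676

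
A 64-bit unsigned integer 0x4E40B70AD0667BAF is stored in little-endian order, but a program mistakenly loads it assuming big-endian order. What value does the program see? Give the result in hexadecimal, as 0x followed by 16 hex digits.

Stored little-endian, the bytes at ascending addresses are AF 7B 66 D0 0A B7 40 4E.
Read back as big-endian, the last byte is least significant, giving 0xAF7B66D00AB7404E.

0xAF7B66D00AB7404E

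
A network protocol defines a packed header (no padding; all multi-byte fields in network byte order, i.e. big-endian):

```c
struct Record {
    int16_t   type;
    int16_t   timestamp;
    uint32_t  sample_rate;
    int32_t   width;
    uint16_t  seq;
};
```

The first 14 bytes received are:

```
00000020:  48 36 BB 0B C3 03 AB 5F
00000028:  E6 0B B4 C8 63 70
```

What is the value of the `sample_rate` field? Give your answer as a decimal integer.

`sample_rate` follows `type` (2 B), `timestamp` (2 B), so it starts at offset 2 + 2 = 4 and occupies 4 bytes.
Bytes at offsets 4..7: C3 03 AB 5F.
Big-endian: lowest address holds the most-significant byte.
The bytes are already most-significant first: 0xC303AB5F.
0xC303AB5F = 3271797599.

3271797599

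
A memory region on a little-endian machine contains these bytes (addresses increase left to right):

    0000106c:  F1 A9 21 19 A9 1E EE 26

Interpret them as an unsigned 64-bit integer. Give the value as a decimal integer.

2805213329518340593

Little-endian: lowest address holds the least-significant byte.
Reassemble most-significant byte first: 26 EE 1E A9 19 21 A9 F1 → 0x26EE1EA91921A9F1.
0x26EE1EA91921A9F1 = 2805213329518340593.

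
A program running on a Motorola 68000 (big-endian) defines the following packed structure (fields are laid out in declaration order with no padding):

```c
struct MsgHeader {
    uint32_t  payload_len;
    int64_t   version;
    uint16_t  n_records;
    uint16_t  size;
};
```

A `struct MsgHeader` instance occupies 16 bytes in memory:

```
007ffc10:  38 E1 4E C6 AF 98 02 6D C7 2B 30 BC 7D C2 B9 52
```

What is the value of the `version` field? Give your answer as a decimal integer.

`version` follows `payload_len` (4 bytes), so it starts at byte offset 4 and occupies 8 bytes.
Bytes at offsets 4..11: AF 98 02 6D C7 2B 30 BC.
Big-endian stores the most-significant byte at the lowest address.
The bytes are already most-significant first: 0xAF98026DC72B30BC.
Top bit is set, so as a signed 64-bit value this is 0xAF98026DC72B30BC − 2^64 = -5793878250095955780.

-5793878250095955780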